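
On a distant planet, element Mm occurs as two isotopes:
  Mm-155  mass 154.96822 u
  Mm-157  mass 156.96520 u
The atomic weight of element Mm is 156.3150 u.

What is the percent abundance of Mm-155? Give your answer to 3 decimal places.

Let x be the fractional abundance of Mm-155; then Mm-157 has abundance 1 − x.
154.96822·x + 156.96520·(1 − x) = 156.3150
(154.96822 − 156.96520)·x = 156.3150 − 156.96520
x = -0.65020 / -1.99698 = 0.32559 → 32.559% Mm-155, 67.441% Mm-157.

32.559%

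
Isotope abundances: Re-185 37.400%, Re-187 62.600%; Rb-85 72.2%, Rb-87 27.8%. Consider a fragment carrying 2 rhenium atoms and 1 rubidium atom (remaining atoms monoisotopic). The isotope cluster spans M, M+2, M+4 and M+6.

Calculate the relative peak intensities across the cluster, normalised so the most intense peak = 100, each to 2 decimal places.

24.45 : 91.25 : 100.00 : 26.37

Rhenium pattern (n=2): 0.139876 : 0.468248 : 0.391876
Rubidium pattern (n=1): 0.7220 : 0.2780
Convolve the two distributions (both contribute in 2-u steps):
  M: 0.139876×0.7220 = 0.100990
  M+2: 0.139876×0.2780 + 0.468248×0.7220 = 0.376961
  M+4: 0.468248×0.2780 + 0.391876×0.7220 = 0.413107
  M+6: 0.391876×0.2780 = 0.108942
Scale to base peak (0.413107) = 100: 24.45 : 91.25 : 100.00 : 26.37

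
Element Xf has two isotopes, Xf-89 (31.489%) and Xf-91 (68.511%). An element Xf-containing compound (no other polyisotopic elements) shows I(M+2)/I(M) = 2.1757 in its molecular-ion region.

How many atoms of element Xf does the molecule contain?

1

For n independent Xf atoms, I(M+2)/I(M) = n · (abundance Xf-91) / (abundance Xf-89) = n · 0.68511/0.31489.
n = 2.1757 × 0.31489/0.68511 = 1.00 ≈ 1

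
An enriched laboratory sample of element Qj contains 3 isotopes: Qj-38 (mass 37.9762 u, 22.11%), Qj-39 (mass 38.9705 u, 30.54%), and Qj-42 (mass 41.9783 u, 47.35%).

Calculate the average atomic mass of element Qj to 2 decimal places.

40.17 u

Average mass = Σ (abundance × isotope mass) = 0.2211 × 37.9762 + 0.3054 × 38.9705 + 0.4735 × 41.9783
= 8.39654 + 11.90159 + 19.87673 = 40.17486 u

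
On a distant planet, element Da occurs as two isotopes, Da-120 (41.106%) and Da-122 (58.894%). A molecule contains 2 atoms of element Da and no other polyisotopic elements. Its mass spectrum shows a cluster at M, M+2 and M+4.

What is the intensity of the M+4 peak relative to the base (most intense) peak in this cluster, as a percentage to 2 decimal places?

71.64%

Term probabilities: M 0.1690, M+2 0.4842, M+4 0.3469. Base peak = M+2.
P(M+2) = C(2,1) × 0.41106^1 × 0.58894^1 = 2 × 0.41106 × 0.58894 = 0.484179 (base)
P(M+4) = C(2,2) × 0.41106^0 × 0.58894^2 = 1 × 1.0000 × 0.34685032 = 0.346850
Relative intensity = 0.346850 / 0.484179 × 100 = 71.64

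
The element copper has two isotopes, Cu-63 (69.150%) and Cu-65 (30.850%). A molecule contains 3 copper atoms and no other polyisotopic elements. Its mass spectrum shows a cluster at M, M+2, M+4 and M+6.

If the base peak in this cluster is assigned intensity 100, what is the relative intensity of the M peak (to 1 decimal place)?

Term probabilities: M 0.3307, M+2 0.4425, M+4 0.1974, M+6 0.0294. Base peak = M+2.
P(M+2) = C(3,1) × 0.69150^2 × 0.30850^1 = 3 × 0.47817225 × 0.3085 = 0.442548 (base)
P(M) = C(3,0) × 0.69150^3 × 0.30850^0 = 1 × 0.33065611 × 1.0000 = 0.330656
Relative intensity = 0.330656 / 0.442548 × 100 = 74.7

74.7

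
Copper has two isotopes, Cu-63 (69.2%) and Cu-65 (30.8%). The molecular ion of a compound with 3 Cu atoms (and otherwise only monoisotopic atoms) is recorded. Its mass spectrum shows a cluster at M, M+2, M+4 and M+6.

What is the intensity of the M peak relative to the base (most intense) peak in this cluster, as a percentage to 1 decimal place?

(0.692 + 0.308)^3 gives M 0.3314, M+2 0.4425, M+4 0.1969, M+6 0.0292; the largest is M+2.
P(M+2) = C(3,1) × 0.692^2 × 0.308^1 = 3 × 0.478864 × 0.3080 = 0.442470 (base)
P(M) = C(3,0) × 0.692^3 × 0.308^0 = 1 × 0.33137389 × 1.0000 = 0.331374
Relative intensity = 0.331374 / 0.442470 × 100 = 74.9

74.9%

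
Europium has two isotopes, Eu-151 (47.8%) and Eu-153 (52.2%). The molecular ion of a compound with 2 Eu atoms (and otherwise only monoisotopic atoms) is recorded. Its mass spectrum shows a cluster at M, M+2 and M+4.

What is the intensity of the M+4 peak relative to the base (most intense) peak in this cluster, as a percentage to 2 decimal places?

54.60%

Term probabilities: M 0.2285, M+2 0.4990, M+4 0.2725. Base peak = M+2.
P(M+2) = C(2,1) × 0.478^1 × 0.522^1 = 2 × 0.4780 × 0.5220 = 0.499032 (base)
P(M+4) = C(2,2) × 0.478^0 × 0.522^2 = 1 × 1.0000 × 0.272484 = 0.272484
Relative intensity = 0.272484 / 0.499032 × 100 = 54.60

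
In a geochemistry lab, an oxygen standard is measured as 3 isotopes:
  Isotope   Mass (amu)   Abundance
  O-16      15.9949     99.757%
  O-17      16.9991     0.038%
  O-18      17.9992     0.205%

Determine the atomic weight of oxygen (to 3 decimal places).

15.999 amu

The abundance-weighted mean is 0.99757 × 15.9949 + 0.00038 × 16.9991 + 0.00205 × 17.9992
= 15.95603 + 0.00646 + 0.03690 = 15.99939 amu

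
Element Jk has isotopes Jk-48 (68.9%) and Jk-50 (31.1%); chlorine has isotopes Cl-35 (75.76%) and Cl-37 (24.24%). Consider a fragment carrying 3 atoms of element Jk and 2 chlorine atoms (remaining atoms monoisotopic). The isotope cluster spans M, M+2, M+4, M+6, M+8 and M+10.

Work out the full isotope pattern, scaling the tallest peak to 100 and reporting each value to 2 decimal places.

Element Jk pattern (n=3): 0.32708277 : 0.44291469 : 0.19992231 : 0.03008023
Chlorine pattern (n=2): 0.57395776 : 0.36728448 : 0.05875776
Convolve the two distributions (both contribute in 2-u steps):
  M: 0.32708277×0.57395776 = 0.187732
  M+2: 0.32708277×0.36728448 + 0.44291469×0.57395776 = 0.374347
  M+4: 0.32708277×0.05875776 + 0.44291469×0.36728448 + 0.19992231×0.57395776 = 0.296641
  M+6: 0.44291469×0.05875776 + 0.19992231×0.36728448 + 0.03008023×0.57395776 = 0.116718
  M+8: 0.19992231×0.05875776 + 0.03008023×0.36728448 = 0.022795
  M+10: 0.03008023×0.05875776 = 0.001767
Scale to base peak (0.374347) = 100: 50.15 : 100.00 : 79.24 : 31.18 : 6.09 : 0.47

50.15 : 100.00 : 79.24 : 31.18 : 6.09 : 0.47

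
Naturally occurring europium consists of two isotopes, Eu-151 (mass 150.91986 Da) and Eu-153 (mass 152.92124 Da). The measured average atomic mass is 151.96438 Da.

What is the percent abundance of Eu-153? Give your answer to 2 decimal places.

Writing the weighted mean with unknown fraction x of Eu-151:
150.91986·x + 152.92124·(1 − x) = 151.96438
(150.91986 − 152.92124)·x = 151.96438 − 152.92124
x = -0.95686 / -2.00138 = 0.47810 → 47.81% Eu-151, 52.19% Eu-153.

52.19%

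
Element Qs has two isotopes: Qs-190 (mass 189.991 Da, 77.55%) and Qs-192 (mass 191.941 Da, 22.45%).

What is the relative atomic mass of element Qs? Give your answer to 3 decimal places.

Weight each isotope mass by its fractional abundance: 0.7755 × 189.991 + 0.2245 × 191.941
= 147.3380 + 43.0908 = 190.4288 Da

190.429 Da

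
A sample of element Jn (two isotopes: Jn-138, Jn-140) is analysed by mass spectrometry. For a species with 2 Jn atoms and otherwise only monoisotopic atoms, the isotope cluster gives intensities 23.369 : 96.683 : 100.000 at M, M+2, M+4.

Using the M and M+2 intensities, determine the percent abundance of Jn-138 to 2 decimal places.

32.59%

If p is the fraction of Jn that is Jn-138, then I(M+2)/I(M) = [C(2,1)·p^1·(1−p)] / p^2 = 2·(1−p)/p = 96.683/23.369 = 4.1372
(1−p)/p = 4.1372/2 = 2.0686  ⇒  p = 1/(1 + 2.0686) = 0.3259
Jn-138: 32.59%, Jn-140: 67.41%.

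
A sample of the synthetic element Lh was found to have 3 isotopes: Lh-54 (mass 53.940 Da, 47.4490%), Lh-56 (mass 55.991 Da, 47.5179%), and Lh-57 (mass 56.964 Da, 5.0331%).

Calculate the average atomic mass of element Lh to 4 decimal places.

55.0668 Da

Ar = Σ fᵢ·mᵢ = 0.474490 × 53.940 + 0.475179 × 55.991 + 0.050331 × 56.964
= 25.59399 + 26.60575 + 2.86706 = 55.06680 Da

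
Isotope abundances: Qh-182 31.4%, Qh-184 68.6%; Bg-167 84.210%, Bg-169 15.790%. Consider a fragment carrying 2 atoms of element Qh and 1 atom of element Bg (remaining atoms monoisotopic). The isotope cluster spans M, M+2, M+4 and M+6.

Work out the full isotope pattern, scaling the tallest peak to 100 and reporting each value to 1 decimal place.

17.9 : 81.5 : 100.0 : 16.0

Element Qh pattern (n=2): 0.098596 : 0.430808 : 0.470596
Element Bg pattern (n=1): 0.8421 : 0.1579
Convolve the two distributions (both contribute in 2-u steps):
  M: 0.098596×0.8421 = 0.083028
  M+2: 0.098596×0.1579 + 0.430808×0.8421 = 0.378352
  M+4: 0.430808×0.1579 + 0.470596×0.8421 = 0.464313
  M+6: 0.470596×0.1579 = 0.074307
Scale to base peak (0.464313) = 100: 17.9 : 81.5 : 100.0 : 16.0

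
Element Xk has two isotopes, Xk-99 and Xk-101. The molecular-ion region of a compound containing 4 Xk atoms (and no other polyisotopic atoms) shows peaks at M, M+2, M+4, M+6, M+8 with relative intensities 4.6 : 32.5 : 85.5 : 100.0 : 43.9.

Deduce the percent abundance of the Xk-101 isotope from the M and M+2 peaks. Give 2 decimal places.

Let p = fractional abundance of Xk-99. I(M+2)/I(M) = [C(4,1)·p^3·(1−p)] / p^4 = 4·(1−p)/p = 32.5/4.6 = 7.0652
(1−p)/p = 7.0652/4 = 1.7663  ⇒  p = 1/(1 + 1.7663) = 0.3615
Xk-99: 36.15%, Xk-101: 63.85%.

63.85%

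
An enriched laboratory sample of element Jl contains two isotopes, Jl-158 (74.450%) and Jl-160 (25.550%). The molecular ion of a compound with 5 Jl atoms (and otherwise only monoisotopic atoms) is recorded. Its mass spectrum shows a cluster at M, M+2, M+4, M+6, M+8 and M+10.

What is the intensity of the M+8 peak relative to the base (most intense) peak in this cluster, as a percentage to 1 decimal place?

(0.74450 + 0.25550)^5 gives M 0.2287, M+2 0.3925, M+4 0.2694, M+6 0.0924, M+8 0.0159, M+10 0.0011; the largest is M+2.
P(M+2) = C(5,1) × 0.74450^4 × 0.25550^1 = 5 × 0.3072266 × 0.2555 = 0.392482 (base)
P(M+8) = C(5,4) × 0.74450^1 × 0.25550^4 = 5 × 0.7445 × 0.00426151 = 0.015863
Relative intensity = 0.015863 / 0.392482 × 100 = 4.0

4.0%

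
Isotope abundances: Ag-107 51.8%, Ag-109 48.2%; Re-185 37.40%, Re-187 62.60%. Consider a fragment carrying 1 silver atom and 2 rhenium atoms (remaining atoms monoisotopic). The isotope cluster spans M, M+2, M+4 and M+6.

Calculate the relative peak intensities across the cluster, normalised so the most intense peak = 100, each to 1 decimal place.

16.9 : 72.3 : 100.0 : 44.1

Silver pattern (n=1): 0.5180 : 0.4820
Rhenium pattern (n=2): 0.139876 : 0.468248 : 0.391876
Convolve the two distributions (both contribute in 2-u steps):
  M: 0.5180×0.139876 = 0.072456
  M+2: 0.5180×0.468248 + 0.4820×0.139876 = 0.309973
  M+4: 0.5180×0.391876 + 0.4820×0.468248 = 0.428687
  M+6: 0.4820×0.391876 = 0.188884
Scale to base peak (0.428687) = 100: 16.9 : 72.3 : 100.0 : 44.1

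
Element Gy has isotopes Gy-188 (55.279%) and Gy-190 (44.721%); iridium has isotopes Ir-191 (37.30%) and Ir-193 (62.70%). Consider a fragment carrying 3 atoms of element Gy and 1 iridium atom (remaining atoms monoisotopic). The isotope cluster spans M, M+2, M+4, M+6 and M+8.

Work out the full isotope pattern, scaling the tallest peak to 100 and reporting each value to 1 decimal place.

Element Gy pattern (n=3): 0.16891979 : 0.40997098 : 0.33166867 : 0.08944056
Iridium pattern (n=1): 0.3730 : 0.6270
Convolve the two distributions (both contribute in 2-u steps):
  M: 0.16891979×0.3730 = 0.063007
  M+2: 0.16891979×0.6270 + 0.40997098×0.3730 = 0.258832
  M+4: 0.40997098×0.6270 + 0.33166867×0.3730 = 0.380764
  M+6: 0.33166867×0.6270 + 0.08944056×0.3730 = 0.241318
  M+8: 0.08944056×0.6270 = 0.056079
Scale to base peak (0.380764) = 100: 16.5 : 68.0 : 100.0 : 63.4 : 14.7

16.5 : 68.0 : 100.0 : 63.4 : 14.7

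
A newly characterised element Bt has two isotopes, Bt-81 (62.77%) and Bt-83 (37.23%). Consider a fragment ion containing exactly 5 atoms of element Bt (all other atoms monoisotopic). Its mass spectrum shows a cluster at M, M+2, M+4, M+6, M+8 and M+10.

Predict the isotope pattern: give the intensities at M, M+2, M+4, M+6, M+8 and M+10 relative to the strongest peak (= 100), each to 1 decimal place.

Each Bt atom is independently Bt-81 (p = 0.6277) or Bt-83 (q = 0.3723); the cluster is the binomial expansion (p + q)^5.
P(M) = 0.6277^5 = 0.097445
P(M+2) = 5 × 0.6277^4 × 0.3723^1 = 0.288983
P(M+4) = 10 × 0.6277^3 × 0.3723^2 = 0.342801
P(M+6) = 10 × 0.6277^2 × 0.3723^3 = 0.203322
P(M+8) = 5 × 0.6277^1 × 0.3723^4 = 0.060297
P(M+10) = 0.3723^5 = 0.007153
The M+4 peak is largest (0.342801); scaling to 100 gives 28.4 : 84.3 : 100.0 : 59.3 : 17.6 : 2.1.

28.4 : 84.3 : 100.0 : 59.3 : 17.6 : 2.1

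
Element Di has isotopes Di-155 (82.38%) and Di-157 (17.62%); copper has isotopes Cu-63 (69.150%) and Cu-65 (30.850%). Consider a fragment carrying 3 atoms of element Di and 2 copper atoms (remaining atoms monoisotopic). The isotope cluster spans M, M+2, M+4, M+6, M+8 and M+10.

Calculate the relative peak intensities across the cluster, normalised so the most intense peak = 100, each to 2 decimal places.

Element Di pattern (n=3): 0.55906894 : 0.35873251 : 0.07672817 : 0.00547038
Copper pattern (n=2): 0.47817225 : 0.4266555 : 0.09517225
Convolve the two distributions (both contribute in 2-u steps):
  M: 0.55906894×0.47817225 = 0.267331
  M+2: 0.55906894×0.4266555 + 0.35873251×0.47817225 = 0.410066
  M+4: 0.55906894×0.09517225 + 0.35873251×0.4266555 + 0.07672817×0.47817225 = 0.242952
  M+6: 0.35873251×0.09517225 + 0.07672817×0.4266555 + 0.00547038×0.47817225 = 0.069494
  M+8: 0.07672817×0.09517225 + 0.00547038×0.4266555 = 0.009636
  M+10: 0.00547038×0.09517225 = 0.000521
Scale to base peak (0.410066) = 100: 65.19 : 100.00 : 59.25 : 16.95 : 2.35 : 0.13

65.19 : 100.00 : 59.25 : 16.95 : 2.35 : 0.13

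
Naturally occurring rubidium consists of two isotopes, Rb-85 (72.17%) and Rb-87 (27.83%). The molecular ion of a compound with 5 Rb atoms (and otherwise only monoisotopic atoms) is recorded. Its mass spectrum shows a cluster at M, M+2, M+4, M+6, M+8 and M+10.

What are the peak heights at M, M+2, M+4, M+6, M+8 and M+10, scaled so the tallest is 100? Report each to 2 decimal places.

Each Rb atom is independently Rb-85 (p = 0.7217) or Rb-87 (q = 0.2783); the cluster is the binomial expansion (p + q)^5.
P(M) = 0.7217^5 = 0.195787
P(M+2) = 5 × 0.7217^4 × 0.2783^1 = 0.377494
P(M+4) = 10 × 0.7217^3 × 0.2783^2 = 0.291136
P(M+6) = 10 × 0.7217^2 × 0.2783^3 = 0.112267
P(M+8) = 5 × 0.7217^1 × 0.2783^4 = 0.021646
P(M+10) = 0.2783^5 = 0.001669
The M+2 peak is largest (0.377494); scaling to 100 gives 51.86 : 100.00 : 77.12 : 29.74 : 5.73 : 0.44.

51.86 : 100.00 : 77.12 : 29.74 : 5.73 : 0.44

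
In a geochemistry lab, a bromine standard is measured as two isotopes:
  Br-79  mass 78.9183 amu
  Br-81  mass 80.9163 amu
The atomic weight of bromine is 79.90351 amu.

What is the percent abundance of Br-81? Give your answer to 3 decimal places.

Writing the weighted mean with unknown fraction x of Br-79:
78.9183·x + 80.9163·(1 − x) = 79.90351
(78.9183 − 80.9163)·x = 79.90351 − 80.9163
x = -1.01279 / -1.9980 = 0.50690 → 50.690% Br-79, 49.310% Br-81.

49.310%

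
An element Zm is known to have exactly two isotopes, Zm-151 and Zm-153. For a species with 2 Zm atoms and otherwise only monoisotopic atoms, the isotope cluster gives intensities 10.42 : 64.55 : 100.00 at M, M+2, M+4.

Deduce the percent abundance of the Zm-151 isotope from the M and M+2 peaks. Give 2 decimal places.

Write p for the Zm-151 fraction. I(M+2)/I(M) = [C(2,1)·p^1·(1−p)] / p^2 = 2·(1−p)/p = 64.55/10.42 = 6.1948
(1−p)/p = 6.1948/2 = 3.0974  ⇒  p = 1/(1 + 3.0974) = 0.2441
Zm-151: 24.41%, Zm-153: 75.59%.

24.41%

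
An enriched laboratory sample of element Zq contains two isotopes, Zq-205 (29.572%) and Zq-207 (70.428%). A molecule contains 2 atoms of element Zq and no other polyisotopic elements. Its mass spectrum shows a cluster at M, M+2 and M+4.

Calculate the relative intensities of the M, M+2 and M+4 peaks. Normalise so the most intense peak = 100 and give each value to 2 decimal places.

Expanding (0.29572 + 0.70428)^2:
P(M) = 0.29572^2 = 0.087450
P(M+2) = 2 × 0.29572^1 × 0.70428^1 = 0.416539
P(M+4) = 0.70428^2 = 0.496010
The M+4 peak is largest (0.496010); scaling to 100 gives 17.63 : 83.98 : 100.00.

17.63 : 83.98 : 100.00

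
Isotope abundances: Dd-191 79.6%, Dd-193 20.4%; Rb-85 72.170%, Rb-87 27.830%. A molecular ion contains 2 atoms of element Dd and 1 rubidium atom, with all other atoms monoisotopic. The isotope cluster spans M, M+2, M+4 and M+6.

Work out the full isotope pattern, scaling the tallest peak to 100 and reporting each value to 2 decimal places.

100.00 : 89.82 : 26.33 : 2.53

Element Dd pattern (n=2): 0.633616 : 0.324768 : 0.041616
Rubidium pattern (n=1): 0.7217 : 0.2783
Convolve the two distributions (both contribute in 2-u steps):
  M: 0.633616×0.7217 = 0.457281
  M+2: 0.633616×0.2783 + 0.324768×0.7217 = 0.410720
  M+4: 0.324768×0.2783 + 0.041616×0.7217 = 0.120417
  M+6: 0.041616×0.2783 = 0.011582
Scale to base peak (0.457281) = 100: 100.00 : 89.82 : 26.33 : 2.53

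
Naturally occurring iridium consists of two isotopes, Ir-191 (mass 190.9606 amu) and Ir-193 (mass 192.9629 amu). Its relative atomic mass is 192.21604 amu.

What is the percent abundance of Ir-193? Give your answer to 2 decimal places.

62.70%

With x = fraction of Ir-191 (so Ir-193 is 1 − x):
190.9606·x + 192.9629·(1 − x) = 192.21604
(190.9606 − 192.9629)·x = 192.21604 − 192.9629
x = -0.74686 / -2.0023 = 0.37300 → 37.30% Ir-191, 62.70% Ir-193.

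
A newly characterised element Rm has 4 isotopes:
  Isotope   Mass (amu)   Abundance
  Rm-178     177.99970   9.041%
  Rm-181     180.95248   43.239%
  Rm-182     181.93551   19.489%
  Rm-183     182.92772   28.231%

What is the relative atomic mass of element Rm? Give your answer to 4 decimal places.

The abundance-weighted mean is 0.09041 × 177.99970 + 0.43239 × 180.95248 + 0.19489 × 181.93551 + 0.28231 × 182.92772
= 16.092953 + 78.242043 + 35.457412 + 51.642325 = 181.434733 amu

181.4347 amu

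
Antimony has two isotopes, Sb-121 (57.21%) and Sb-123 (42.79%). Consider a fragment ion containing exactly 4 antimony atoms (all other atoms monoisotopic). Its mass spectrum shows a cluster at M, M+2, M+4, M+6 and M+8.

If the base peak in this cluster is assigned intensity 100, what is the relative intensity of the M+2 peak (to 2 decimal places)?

Term probabilities: M 0.1071, M+2 0.3205, M+4 0.3596, M+6 0.1793, M+8 0.0335. Base peak = M+4.
P(M+4) = C(4,2) × 0.5721^2 × 0.4279^2 = 6 × 0.32729841 × 0.18309841 = 0.359567 (base)
P(M+2) = C(4,1) × 0.5721^3 × 0.4279^1 = 4 × 0.18724742 × 0.4279 = 0.320493
Relative intensity = 0.320493 / 0.359567 × 100 = 89.13

89.13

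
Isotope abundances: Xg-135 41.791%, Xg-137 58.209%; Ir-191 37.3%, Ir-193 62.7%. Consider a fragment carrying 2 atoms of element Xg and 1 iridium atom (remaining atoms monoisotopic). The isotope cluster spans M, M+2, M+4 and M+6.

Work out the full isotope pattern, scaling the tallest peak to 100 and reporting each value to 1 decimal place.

15.1 : 67.4 : 100.0 : 49.2

Element Xg pattern (n=2): 0.17464877 : 0.48652246 : 0.33882877
Iridium pattern (n=1): 0.3730 : 0.6270
Convolve the two distributions (both contribute in 2-u steps):
  M: 0.17464877×0.3730 = 0.065144
  M+2: 0.17464877×0.6270 + 0.48652246×0.3730 = 0.290978
  M+4: 0.48652246×0.6270 + 0.33882877×0.3730 = 0.431433
  M+6: 0.33882877×0.6270 = 0.212446
Scale to base peak (0.431433) = 100: 15.1 : 67.4 : 100.0 : 49.2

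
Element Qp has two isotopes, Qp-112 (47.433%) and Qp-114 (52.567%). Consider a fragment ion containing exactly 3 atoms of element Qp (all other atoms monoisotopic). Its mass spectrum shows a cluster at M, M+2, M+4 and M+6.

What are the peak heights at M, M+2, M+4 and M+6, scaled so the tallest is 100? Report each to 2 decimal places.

Expanding (0.47433 + 0.52567)^3:
P(M) = 0.47433^3 = 0.106719
P(M+2) = 3 × 0.47433^2 × 0.52567^1 = 0.354810
P(M+4) = 3 × 0.47433^1 × 0.52567^2 = 0.393213
P(M+6) = 0.52567^3 = 0.145258
The M+4 peak is largest (0.393213); scaling to 100 gives 27.14 : 90.23 : 100.00 : 36.94.

27.14 : 90.23 : 100.00 : 36.94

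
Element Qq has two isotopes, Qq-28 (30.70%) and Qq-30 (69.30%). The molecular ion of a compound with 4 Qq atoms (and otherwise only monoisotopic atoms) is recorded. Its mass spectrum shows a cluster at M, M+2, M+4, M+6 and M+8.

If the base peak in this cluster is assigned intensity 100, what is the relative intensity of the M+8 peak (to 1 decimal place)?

Binomial terms of (0.3070 + 0.6930)^4: M 0.0089, M+2 0.0802, M+4 0.2716, M+6 0.4087, M+8 0.2306 → M+6 is the base peak.
P(M+6) = C(4,3) × 0.3070^1 × 0.6930^3 = 4 × 0.3070 × 0.33281256 = 0.408694 (base)
P(M+8) = C(4,4) × 0.3070^0 × 0.6930^4 = 1 × 1.0000 × 0.2306391 = 0.230639
Relative intensity = 0.230639 / 0.408694 × 100 = 56.4

56.4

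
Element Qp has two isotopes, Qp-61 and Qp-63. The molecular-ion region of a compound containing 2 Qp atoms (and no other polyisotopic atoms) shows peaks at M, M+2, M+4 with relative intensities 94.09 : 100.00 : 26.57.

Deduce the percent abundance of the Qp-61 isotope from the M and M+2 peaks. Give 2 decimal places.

65.30%

Write p for the Qp-61 fraction. I(M+2)/I(M) = [C(2,1)·p^1·(1−p)] / p^2 = 2·(1−p)/p = 100.00/94.09 = 1.0628
(1−p)/p = 1.0628/2 = 0.5314  ⇒  p = 1/(1 + 0.5314) = 0.6530
Qp-61: 65.30%, Qp-63: 34.70%.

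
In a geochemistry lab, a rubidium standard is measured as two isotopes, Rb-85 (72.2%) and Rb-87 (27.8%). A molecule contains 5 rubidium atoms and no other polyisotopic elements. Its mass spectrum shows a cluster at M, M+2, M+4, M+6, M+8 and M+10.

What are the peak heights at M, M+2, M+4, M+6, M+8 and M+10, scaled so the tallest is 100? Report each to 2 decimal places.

The 5 Rb atoms are independent, so intensities follow the terms of (0.722 + 0.278)^5.
P(M) = 0.722^5 = 0.196194
P(M+2) = 5 × 0.722^4 × 0.278^1 = 0.377714
P(M+4) = 10 × 0.722^3 × 0.278^2 = 0.290872
P(M+6) = 10 × 0.722^2 × 0.278^3 = 0.111998
P(M+8) = 5 × 0.722^1 × 0.278^4 = 0.021562
P(M+10) = 0.278^5 = 0.001660
The M+2 peak is largest (0.377714); scaling to 100 gives 51.94 : 100.00 : 77.01 : 29.65 : 5.71 : 0.44.

51.94 : 100.00 : 77.01 : 29.65 : 5.71 : 0.44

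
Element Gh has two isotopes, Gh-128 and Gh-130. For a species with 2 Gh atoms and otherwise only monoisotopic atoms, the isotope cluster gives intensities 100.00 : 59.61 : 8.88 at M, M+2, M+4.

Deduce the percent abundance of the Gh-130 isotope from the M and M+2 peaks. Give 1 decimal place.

Let p = fractional abundance of Gh-128. I(M+2)/I(M) = [C(2,1)·p^1·(1−p)] / p^2 = 2·(1−p)/p = 59.61/100.00 = 0.5961
(1−p)/p = 0.5961/2 = 0.2980  ⇒  p = 1/(1 + 0.2980) = 0.7704
Gh-128: 77.0%, Gh-130: 23.0%.

23.0%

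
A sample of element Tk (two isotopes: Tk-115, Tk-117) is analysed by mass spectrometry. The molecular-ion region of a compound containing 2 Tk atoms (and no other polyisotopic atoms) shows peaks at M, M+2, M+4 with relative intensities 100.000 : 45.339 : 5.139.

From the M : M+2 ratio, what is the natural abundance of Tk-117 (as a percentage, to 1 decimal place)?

18.5%

If p is the fraction of Tk that is Tk-115, then I(M+2)/I(M) = [C(2,1)·p^1·(1−p)] / p^2 = 2·(1−p)/p = 45.339/100.000 = 0.4534
(1−p)/p = 0.4534/2 = 0.2267  ⇒  p = 1/(1 + 0.2267) = 0.8152
Tk-115: 81.5%, Tk-117: 18.5%.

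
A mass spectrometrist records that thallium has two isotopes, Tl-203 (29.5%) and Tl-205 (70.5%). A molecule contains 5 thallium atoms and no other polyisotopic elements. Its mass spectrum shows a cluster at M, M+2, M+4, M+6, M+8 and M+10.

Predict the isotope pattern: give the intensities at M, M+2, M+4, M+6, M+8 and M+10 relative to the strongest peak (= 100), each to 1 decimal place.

Each Tl atom is independently Tl-203 (p = 0.295) or Tl-205 (q = 0.705); the cluster is the binomial expansion (p + q)^5.
P(M) = 0.295^5 = 0.002234
P(M+2) = 5 × 0.295^4 × 0.705^1 = 0.026696
P(M+4) = 10 × 0.295^3 × 0.705^2 = 0.127598
P(M+6) = 10 × 0.295^2 × 0.705^3 = 0.304938
P(M+8) = 5 × 0.295^1 × 0.705^4 = 0.364375
P(M+10) = 0.705^5 = 0.174159
The M+8 peak is largest (0.364375); scaling to 100 gives 0.6 : 7.3 : 35.0 : 83.7 : 100.0 : 47.8.

0.6 : 7.3 : 35.0 : 83.7 : 100.0 : 47.8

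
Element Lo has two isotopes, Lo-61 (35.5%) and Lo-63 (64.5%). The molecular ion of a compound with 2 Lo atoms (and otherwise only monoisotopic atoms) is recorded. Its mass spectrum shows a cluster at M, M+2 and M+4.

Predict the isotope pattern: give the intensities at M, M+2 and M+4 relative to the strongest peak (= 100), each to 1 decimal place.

The 2 Lo atoms are independent, so intensities follow the terms of (0.355 + 0.645)^2.
P(M) = 0.355^2 = 0.126025
P(M+2) = 2 × 0.355^1 × 0.645^1 = 0.457950
P(M+4) = 0.645^2 = 0.416025
The M+2 peak is largest (0.457950); scaling to 100 gives 27.5 : 100.0 : 90.8.

27.5 : 100.0 : 90.8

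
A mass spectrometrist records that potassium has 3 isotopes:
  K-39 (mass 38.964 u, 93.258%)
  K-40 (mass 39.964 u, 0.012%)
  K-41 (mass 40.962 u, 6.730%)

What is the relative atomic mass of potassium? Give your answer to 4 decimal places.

Weight each isotope mass by its fractional abundance: 0.93258 × 38.964 + 0.00012 × 39.964 + 0.06730 × 40.962
= 36.33705 + 0.00480 + 2.75674 = 39.09859 u

39.0986 u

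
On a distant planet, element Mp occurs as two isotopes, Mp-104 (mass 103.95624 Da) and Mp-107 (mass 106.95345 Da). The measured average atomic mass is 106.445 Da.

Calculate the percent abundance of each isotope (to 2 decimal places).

With x = fraction of Mp-104 (so Mp-107 is 1 − x):
103.95624·x + 106.95345·(1 − x) = 106.445
(103.95624 − 106.95345)·x = 106.445 − 106.95345
x = -0.50845 / -2.99721 = 0.16964 → 16.96% Mp-104, 83.04% Mp-107.

Mp-104: 16.96%, Mp-107: 83.04%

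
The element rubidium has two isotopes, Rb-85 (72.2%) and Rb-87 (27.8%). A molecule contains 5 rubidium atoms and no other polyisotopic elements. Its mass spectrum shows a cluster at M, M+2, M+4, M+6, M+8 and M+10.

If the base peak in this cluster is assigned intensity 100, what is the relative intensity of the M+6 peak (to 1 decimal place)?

Term probabilities: M 0.1962, M+2 0.3777, M+4 0.2909, M+6 0.1120, M+8 0.0216, M+10 0.0017. Base peak = M+2.
P(M+2) = C(5,1) × 0.722^4 × 0.278^1 = 5 × 0.27173701 × 0.2780 = 0.377714 (base)
P(M+6) = C(5,3) × 0.722^2 × 0.278^3 = 10 × 0.521284 × 0.02148495 = 0.111998
Relative intensity = 0.111998 / 0.377714 × 100 = 29.7

29.7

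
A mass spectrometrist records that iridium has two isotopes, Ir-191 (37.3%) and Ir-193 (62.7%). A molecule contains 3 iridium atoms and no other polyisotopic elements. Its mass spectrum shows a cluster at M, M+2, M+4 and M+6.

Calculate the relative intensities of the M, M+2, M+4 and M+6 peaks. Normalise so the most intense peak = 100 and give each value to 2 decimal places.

Each Ir atom is independently Ir-191 (p = 0.373) or Ir-193 (q = 0.627); the cluster is the binomial expansion (p + q)^3.
P(M) = 0.373^3 = 0.051895
P(M+2) = 3 × 0.373^2 × 0.627^1 = 0.261702
P(M+4) = 3 × 0.373^1 × 0.627^2 = 0.439911
P(M+6) = 0.627^3 = 0.246492
The M+4 peak is largest (0.439911); scaling to 100 gives 11.80 : 59.49 : 100.00 : 56.03.

11.80 : 59.49 : 100.00 : 56.03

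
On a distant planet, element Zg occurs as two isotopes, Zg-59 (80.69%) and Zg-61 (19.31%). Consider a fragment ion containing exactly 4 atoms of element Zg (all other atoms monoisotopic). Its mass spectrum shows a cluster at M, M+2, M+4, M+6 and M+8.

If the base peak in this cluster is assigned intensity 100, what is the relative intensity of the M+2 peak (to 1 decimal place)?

Binomial terms of (0.8069 + 0.1931)^4: M 0.4239, M+2 0.4058, M+4 0.1457, M+6 0.0232, M+8 0.0014 → M is the base peak.
P(M) = C(4,0) × 0.8069^4 × 0.1931^0 = 1 × 0.42391508 × 1.0000 = 0.423915 (base)
P(M+2) = C(4,1) × 0.8069^3 × 0.1931^1 = 4 × 0.52536259 × 0.1931 = 0.405790
Relative intensity = 0.405790 / 0.423915 × 100 = 95.7

95.7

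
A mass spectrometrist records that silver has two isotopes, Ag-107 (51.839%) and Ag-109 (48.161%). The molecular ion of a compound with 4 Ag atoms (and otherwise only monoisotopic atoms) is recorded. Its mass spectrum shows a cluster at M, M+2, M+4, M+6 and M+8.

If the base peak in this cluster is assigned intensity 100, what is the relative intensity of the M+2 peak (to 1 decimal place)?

(0.51839 + 0.48161)^4 gives M 0.0722, M+2 0.2684, M+4 0.3740, M+6 0.2316, M+8 0.0538; the largest is M+4.
P(M+4) = C(4,2) × 0.51839^2 × 0.48161^2 = 6 × 0.26872819 × 0.23194819 = 0.373986 (base)
P(M+2) = C(4,1) × 0.51839^3 × 0.48161^1 = 4 × 0.13930601 × 0.48161 = 0.268365
Relative intensity = 0.268365 / 0.373986 × 100 = 71.8

71.8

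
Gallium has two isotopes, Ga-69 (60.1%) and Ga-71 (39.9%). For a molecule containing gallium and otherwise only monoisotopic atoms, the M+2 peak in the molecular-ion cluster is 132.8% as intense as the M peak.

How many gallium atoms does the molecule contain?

2

The M+2/M ratio from n Ga atoms is n · q/p = n · 0.399/0.601.
n = 1.328 × 0.601/0.399 = 2.00 ≈ 2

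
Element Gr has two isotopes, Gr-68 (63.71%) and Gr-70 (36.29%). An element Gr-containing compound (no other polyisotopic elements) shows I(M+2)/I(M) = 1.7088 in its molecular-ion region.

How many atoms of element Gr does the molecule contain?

For n independent Gr atoms, I(M+2)/I(M) = n · (abundance Gr-70) / (abundance Gr-68) = n · 0.3629/0.6371.
n = 1.7088 × 0.6371/0.3629 = 3.00 ≈ 3

3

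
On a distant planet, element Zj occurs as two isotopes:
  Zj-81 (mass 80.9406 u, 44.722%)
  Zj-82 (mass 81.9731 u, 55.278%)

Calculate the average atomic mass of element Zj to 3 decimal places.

81.511 u

Average mass = Σ (abundance × isotope mass) = 0.44722 × 80.9406 + 0.55278 × 81.9731
= 36.19826 + 45.31309 = 81.51135 u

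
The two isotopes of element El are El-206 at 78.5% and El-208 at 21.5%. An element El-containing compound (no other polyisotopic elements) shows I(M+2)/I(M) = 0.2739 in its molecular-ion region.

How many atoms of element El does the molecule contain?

1

The M+2/M ratio from n El atoms is n · q/p = n · 0.215/0.785.
n = 0.2739 × 0.785/0.215 = 1.00 ≈ 1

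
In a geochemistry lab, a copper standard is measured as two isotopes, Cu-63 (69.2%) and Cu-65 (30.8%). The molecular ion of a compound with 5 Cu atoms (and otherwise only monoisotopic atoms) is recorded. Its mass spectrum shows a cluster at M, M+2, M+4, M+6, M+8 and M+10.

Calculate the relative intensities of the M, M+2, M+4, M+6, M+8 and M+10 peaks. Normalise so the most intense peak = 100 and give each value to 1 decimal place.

44.9 : 100.0 : 89.0 : 39.6 : 8.8 : 0.8

Expanding (0.692 + 0.308)^5:
P(M) = 0.692^5 = 0.158683
P(M+2) = 5 × 0.692^4 × 0.308^1 = 0.353139
P(M+4) = 10 × 0.692^3 × 0.308^2 = 0.314355
P(M+6) = 10 × 0.692^2 × 0.308^3 = 0.139915
P(M+8) = 5 × 0.692^1 × 0.308^4 = 0.031137
P(M+10) = 0.308^5 = 0.002772
The M+2 peak is largest (0.353139); scaling to 100 gives 44.9 : 100.0 : 89.0 : 39.6 : 8.8 : 0.8.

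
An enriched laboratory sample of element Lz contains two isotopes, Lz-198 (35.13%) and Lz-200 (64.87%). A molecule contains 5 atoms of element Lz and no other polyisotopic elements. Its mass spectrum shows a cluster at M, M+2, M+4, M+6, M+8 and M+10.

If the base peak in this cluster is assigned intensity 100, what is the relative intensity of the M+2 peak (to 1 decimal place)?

14.7

Binomial terms of (0.3513 + 0.6487)^5: M 0.0054, M+2 0.0494, M+4 0.1824, M+6 0.3369, M+8 0.3110, M+10 0.1149 → M+6 is the base peak.
P(M+6) = C(5,3) × 0.3513^2 × 0.6487^3 = 10 × 0.12341169 × 0.27298054 = 0.336890 (base)
P(M+2) = C(5,1) × 0.3513^4 × 0.6487^1 = 5 × 0.01523045 × 0.6487 = 0.049400
Relative intensity = 0.049400 / 0.336890 × 100 = 14.7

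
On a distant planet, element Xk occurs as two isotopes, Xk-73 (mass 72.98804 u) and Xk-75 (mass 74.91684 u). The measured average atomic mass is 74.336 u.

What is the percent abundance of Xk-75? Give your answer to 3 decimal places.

Writing the weighted mean with unknown fraction x of Xk-73:
72.98804·x + 74.91684·(1 − x) = 74.336
(72.98804 − 74.91684)·x = 74.336 − 74.91684
x = -0.58084 / -1.92880 = 0.30114 → 30.114% Xk-73, 69.886% Xk-75.

69.886%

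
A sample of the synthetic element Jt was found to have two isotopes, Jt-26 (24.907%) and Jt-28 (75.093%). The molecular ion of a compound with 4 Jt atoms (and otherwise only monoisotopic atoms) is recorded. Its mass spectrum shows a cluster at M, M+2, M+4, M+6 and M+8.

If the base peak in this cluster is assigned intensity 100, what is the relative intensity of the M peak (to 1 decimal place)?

0.9

Binomial terms of (0.24907 + 0.75093)^4: M 0.0038, M+2 0.0464, M+4 0.2099, M+6 0.4219, M+8 0.3180 → M+6 is the base peak.
P(M+6) = C(4,3) × 0.24907^1 × 0.75093^3 = 4 × 0.24907 × 0.42344632 = 0.421871 (base)
P(M) = C(4,0) × 0.24907^4 × 0.75093^0 = 1 × 0.00384845 × 1.0000 = 0.003848
Relative intensity = 0.003848 / 0.421871 × 100 = 0.9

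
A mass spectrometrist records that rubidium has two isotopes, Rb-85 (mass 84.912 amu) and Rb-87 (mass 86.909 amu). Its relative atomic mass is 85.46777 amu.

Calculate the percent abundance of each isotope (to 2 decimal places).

Rb-85: 72.17%, Rb-87: 27.83%

With x = fraction of Rb-85 (so Rb-87 is 1 − x):
84.912·x + 86.909·(1 − x) = 85.46777
(84.912 − 86.909)·x = 85.46777 − 86.909
x = -1.44123 / -1.997 = 0.72170 → 72.17% Rb-85, 27.83% Rb-87.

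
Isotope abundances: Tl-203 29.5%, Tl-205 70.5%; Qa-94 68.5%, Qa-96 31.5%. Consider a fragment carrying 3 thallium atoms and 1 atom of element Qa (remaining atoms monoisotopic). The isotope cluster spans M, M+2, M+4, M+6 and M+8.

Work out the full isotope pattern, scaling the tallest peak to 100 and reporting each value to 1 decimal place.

4.6 : 35.4 : 94.9 : 100.0 : 29.2

Thallium pattern (n=3): 0.02567237 : 0.18405787 : 0.43986713 : 0.35040263
Element Qa pattern (n=1): 0.6850 : 0.3150
Convolve the two distributions (both contribute in 2-u steps):
  M: 0.02567237×0.6850 = 0.017586
  M+2: 0.02567237×0.3150 + 0.18405787×0.6850 = 0.134166
  M+4: 0.18405787×0.3150 + 0.43986713×0.6850 = 0.359287
  M+6: 0.43986713×0.3150 + 0.35040263×0.6850 = 0.378584
  M+8: 0.35040263×0.3150 = 0.110377
Scale to base peak (0.378584) = 100: 4.6 : 35.4 : 94.9 : 100.0 : 29.2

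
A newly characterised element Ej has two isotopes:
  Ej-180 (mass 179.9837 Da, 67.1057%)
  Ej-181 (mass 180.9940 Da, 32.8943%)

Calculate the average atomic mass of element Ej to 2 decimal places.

The abundance-weighted mean is 0.671057 × 179.9837 + 0.328943 × 180.9940
= 120.77932 + 59.53671 = 180.31603 Da

180.32 Da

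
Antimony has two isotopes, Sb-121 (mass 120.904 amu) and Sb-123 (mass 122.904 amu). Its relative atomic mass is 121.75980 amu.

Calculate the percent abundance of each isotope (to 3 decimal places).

Let x be the fractional abundance of Sb-121; then Sb-123 has abundance 1 − x.
120.904·x + 122.904·(1 − x) = 121.75980
(120.904 − 122.904)·x = 121.75980 − 122.904
x = -1.14420 / -2.000 = 0.57210 → 57.210% Sb-121, 42.790% Sb-123.

Sb-121: 57.210%, Sb-123: 42.790%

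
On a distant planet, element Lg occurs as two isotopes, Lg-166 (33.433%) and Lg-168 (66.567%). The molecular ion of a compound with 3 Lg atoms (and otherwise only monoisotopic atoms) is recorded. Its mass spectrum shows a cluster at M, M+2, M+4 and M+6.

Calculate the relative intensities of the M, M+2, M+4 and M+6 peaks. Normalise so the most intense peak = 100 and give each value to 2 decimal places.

Expanding (0.33433 + 0.66567)^3:
P(M) = 0.33433^3 = 0.037370
P(M+2) = 3 × 0.33433^2 × 0.66567^1 = 0.223219
P(M+4) = 3 × 0.33433^1 × 0.66567^2 = 0.444441
P(M+6) = 0.66567^3 = 0.294969
The M+4 peak is largest (0.444441); scaling to 100 gives 8.41 : 50.22 : 100.00 : 66.37.

8.41 : 50.22 : 100.00 : 66.37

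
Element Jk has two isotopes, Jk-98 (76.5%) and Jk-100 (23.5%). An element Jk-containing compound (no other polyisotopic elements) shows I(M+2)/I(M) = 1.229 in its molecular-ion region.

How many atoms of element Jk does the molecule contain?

4

The M+2/M ratio from n Jk atoms is n · q/p = n · 0.235/0.765.
n = 1.229 × 0.765/0.235 = 4.00 ≈ 4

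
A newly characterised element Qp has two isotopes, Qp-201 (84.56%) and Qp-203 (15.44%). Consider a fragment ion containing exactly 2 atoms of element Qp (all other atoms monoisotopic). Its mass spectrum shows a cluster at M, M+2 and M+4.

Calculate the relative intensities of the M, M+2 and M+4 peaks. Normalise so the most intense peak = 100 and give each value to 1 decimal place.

Expanding (0.8456 + 0.1544)^2:
P(M) = 0.8456^2 = 0.715039
P(M+2) = 2 × 0.8456^1 × 0.1544^1 = 0.261121
P(M+4) = 0.1544^2 = 0.023839
The M peak is largest (0.715039); scaling to 100 gives 100.0 : 36.5 : 3.3.

100.0 : 36.5 : 3.3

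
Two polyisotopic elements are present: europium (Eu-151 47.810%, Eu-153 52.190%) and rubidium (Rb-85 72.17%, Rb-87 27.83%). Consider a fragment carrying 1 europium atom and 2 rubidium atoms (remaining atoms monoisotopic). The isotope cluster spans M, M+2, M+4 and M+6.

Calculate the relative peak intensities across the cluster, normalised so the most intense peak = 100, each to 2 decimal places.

53.68 : 100.00 : 53.18 : 8.71

Europium pattern (n=1): 0.4781 : 0.5219
Rubidium pattern (n=2): 0.52085089 : 0.40169822 : 0.07745089
Convolve the two distributions (both contribute in 2-u steps):
  M: 0.4781×0.52085089 = 0.249019
  M+2: 0.4781×0.40169822 + 0.5219×0.52085089 = 0.463884
  M+4: 0.4781×0.07745089 + 0.5219×0.40169822 = 0.246676
  M+6: 0.5219×0.07745089 = 0.040422
Scale to base peak (0.463884) = 100: 53.68 : 100.00 : 53.18 : 8.71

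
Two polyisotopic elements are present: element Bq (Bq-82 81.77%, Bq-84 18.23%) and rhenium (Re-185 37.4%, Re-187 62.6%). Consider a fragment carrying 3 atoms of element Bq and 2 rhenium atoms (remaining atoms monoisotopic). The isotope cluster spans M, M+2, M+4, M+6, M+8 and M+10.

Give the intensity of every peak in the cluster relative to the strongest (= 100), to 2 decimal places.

Element Bq pattern (n=3): 0.54674144 : 0.36567555 : 0.08152458 : 0.00605843
Rhenium pattern (n=2): 0.139876 : 0.468248 : 0.391876
Convolve the two distributions (both contribute in 2-u steps):
  M: 0.54674144×0.139876 = 0.076476
  M+2: 0.54674144×0.468248 + 0.36567555×0.139876 = 0.307160
  M+4: 0.54674144×0.391876 + 0.36567555×0.468248 + 0.08152458×0.139876 = 0.396885
  M+6: 0.36567555×0.391876 + 0.08152458×0.468248 + 0.00605843×0.139876 = 0.182321
  M+8: 0.08152458×0.391876 + 0.00605843×0.468248 = 0.034784
  M+10: 0.00605843×0.391876 = 0.002374
Scale to base peak (0.396885) = 100: 19.27 : 77.39 : 100.00 : 45.94 : 8.76 : 0.60

19.27 : 77.39 : 100.00 : 45.94 : 8.76 : 0.60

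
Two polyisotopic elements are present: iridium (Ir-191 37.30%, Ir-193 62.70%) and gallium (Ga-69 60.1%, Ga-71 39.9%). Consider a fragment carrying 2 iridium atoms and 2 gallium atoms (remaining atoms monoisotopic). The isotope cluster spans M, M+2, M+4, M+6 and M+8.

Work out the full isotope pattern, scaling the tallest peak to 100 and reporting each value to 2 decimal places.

12.94 : 60.67 : 100.00 : 67.70 : 16.11

Iridium pattern (n=2): 0.139129 : 0.467742 : 0.393129
Gallium pattern (n=2): 0.361201 : 0.479598 : 0.159201
Convolve the two distributions (both contribute in 2-u steps):
  M: 0.139129×0.361201 = 0.050254
  M+2: 0.139129×0.479598 + 0.467742×0.361201 = 0.235675
  M+4: 0.139129×0.159201 + 0.467742×0.479598 + 0.393129×0.361201 = 0.388476
  M+6: 0.467742×0.159201 + 0.393129×0.479598 = 0.263009
  M+8: 0.393129×0.159201 = 0.062587
Scale to base peak (0.388476) = 100: 12.94 : 60.67 : 100.00 : 67.70 : 16.11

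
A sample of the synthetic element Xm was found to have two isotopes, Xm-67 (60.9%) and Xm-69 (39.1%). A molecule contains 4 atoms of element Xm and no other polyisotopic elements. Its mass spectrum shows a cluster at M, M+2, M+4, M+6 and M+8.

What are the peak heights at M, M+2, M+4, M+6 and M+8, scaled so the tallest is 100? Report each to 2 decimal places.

38.94 : 100.00 : 96.31 : 41.22 : 6.62

Each Xm atom is independently Xm-67 (p = 0.609) or Xm-69 (q = 0.391); the cluster is the binomial expansion (p + q)^4.
P(M) = 0.609^4 = 0.137553
P(M+2) = 4 × 0.609^3 × 0.391^1 = 0.353255
P(M+4) = 6 × 0.609^2 × 0.391^2 = 0.340204
P(M+6) = 4 × 0.609^1 × 0.391^3 = 0.145615
P(M+8) = 0.391^4 = 0.023373
The M+2 peak is largest (0.353255); scaling to 100 gives 38.94 : 100.00 : 96.31 : 41.22 : 6.62.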